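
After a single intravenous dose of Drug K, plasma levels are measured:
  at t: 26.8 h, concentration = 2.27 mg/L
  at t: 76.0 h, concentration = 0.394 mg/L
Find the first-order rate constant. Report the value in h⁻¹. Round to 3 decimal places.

k = ln(C₁/C₂) / (t₂ − t₁) = ln(2.27/0.394) / (76.0 − 26.8)
  = 1.751 / 49.20 = 0.03559 h⁻¹

0.036 h⁻¹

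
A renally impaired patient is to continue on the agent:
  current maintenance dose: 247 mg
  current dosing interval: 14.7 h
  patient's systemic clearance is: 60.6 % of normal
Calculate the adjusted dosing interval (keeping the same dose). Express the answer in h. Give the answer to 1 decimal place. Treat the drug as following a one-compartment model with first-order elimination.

To keep the same average steady-state level, dosing rate must scale with clearance.
CL ratio = 60.6 / 100 = 0.6060
New interval (same dose) = 14.7 / 0.6060 = 24.26 h

24.3 h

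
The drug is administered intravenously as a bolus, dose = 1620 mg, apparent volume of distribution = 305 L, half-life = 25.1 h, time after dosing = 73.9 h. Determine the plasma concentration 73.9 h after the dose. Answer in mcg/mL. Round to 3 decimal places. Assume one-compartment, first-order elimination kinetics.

C₀ = Dose / Vd = 1620 / 305 = 5.311 mg/L
k = ln2 / t½ = 0.693147 / 25.1 = 0.02762 h⁻¹
C = C₀ · e^(−k·t) = 5.311 × e^(−0.02762 × 73.9)
  = 5.311 × 0.1299 = 0.6899 mg/L
(0.6899 mg/L = 0.6899 mcg/mL)

0.690 mcg/mL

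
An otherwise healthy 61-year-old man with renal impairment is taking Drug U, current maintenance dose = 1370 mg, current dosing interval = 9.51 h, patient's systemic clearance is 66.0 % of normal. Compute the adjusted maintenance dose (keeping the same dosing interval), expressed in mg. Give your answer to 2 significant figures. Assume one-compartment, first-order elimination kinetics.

900 mg

To keep the same average steady-state level, dosing rate must scale with clearance.
CL ratio = 66.0 / 100 = 0.6600
New dose (same interval) = 1370 × 0.6600 = 904.2 mg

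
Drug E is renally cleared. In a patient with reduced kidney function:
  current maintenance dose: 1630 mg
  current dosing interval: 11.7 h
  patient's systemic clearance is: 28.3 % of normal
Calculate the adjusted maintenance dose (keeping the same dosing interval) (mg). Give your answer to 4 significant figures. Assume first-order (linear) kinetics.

To keep the same average steady-state level, dosing rate must scale with clearance.
CL ratio = 28.3 / 100 = 0.2830
New dose (same interval) = 1630 × 0.2830 = 461.3 mg

461.3 mg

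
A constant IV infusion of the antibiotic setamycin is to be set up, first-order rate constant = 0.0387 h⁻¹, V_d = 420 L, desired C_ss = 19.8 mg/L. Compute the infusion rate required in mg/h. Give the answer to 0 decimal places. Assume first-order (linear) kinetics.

322 mg/h

CL = k × Vd = 0.03870 × 420 = 16.25 L/h
At steady state, infusion rate R₀ = Css × CL = 19.8 × 16.25 = 321.8 mg/h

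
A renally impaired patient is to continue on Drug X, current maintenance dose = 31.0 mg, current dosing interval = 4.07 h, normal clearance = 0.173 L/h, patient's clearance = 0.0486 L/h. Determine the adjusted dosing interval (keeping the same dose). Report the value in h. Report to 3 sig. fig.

To keep the same average steady-state level, dosing rate must scale with clearance.
CL ratio = 0.0486 / 0.173 = 0.2809
New interval (same dose) = 4.07 / 0.2809 = 14.49 h

14.5 h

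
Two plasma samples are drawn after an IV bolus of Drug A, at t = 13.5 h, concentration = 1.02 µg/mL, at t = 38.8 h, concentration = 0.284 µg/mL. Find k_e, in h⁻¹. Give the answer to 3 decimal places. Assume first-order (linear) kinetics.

k = ln(C₁/C₂) / (t₂ − t₁) = ln(1.02/0.284) / (38.8 − 13.5)
  = 1.279 / 25.30 = 0.05055 h⁻¹

0.051 h⁻¹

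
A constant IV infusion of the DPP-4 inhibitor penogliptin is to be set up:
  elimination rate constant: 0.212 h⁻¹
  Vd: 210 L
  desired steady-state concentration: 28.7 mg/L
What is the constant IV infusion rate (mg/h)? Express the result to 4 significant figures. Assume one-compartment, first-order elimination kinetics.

CL = k × Vd = 0.2120 × 210 = 44.52 L/h
At steady state, infusion rate R₀ = Css × CL = 28.7 × 44.52 = 1278 mg/h

1278 mg/h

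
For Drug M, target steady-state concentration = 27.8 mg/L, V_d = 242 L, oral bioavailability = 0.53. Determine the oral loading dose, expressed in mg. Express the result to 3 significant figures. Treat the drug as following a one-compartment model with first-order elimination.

LD = Css × Vd / F = 27.8 × 242 / 0.53 = 12690 mg

12700 mg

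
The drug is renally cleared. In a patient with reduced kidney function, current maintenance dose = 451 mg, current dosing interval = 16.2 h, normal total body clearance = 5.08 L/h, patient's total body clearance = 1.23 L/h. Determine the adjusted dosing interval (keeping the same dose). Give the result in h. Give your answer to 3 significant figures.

To keep the same average steady-state level, dosing rate must scale with clearance.
CL ratio = 1.23 / 5.08 = 0.2421
New interval (same dose) = 16.2 / 0.2421 = 66.91 h

66.9 h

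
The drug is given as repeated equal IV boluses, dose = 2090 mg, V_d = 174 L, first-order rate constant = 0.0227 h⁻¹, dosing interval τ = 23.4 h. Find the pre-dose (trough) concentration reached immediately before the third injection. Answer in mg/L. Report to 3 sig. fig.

11.2 mg/L

C₀ per dose = Dose / Vd = 2090 / 174 = 12.01 mg/L
Fraction remaining after one interval: r = e^(−kτ) = e^(−0.02270 × 23.4) = 0.5879
Before dose 3, 2 doses have been given (aged 1τ, 2τ).
C_trough = C₀ × (r + r²) = 12.01 × (0.5879 + 0.3456) = 11.21 mg/L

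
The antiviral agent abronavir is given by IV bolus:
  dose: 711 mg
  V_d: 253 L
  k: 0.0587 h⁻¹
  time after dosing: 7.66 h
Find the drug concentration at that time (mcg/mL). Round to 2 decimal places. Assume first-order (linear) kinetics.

C₀ = Dose / Vd = 711.0 / 253 = 2.810 mg/L
C = C₀ · e^(−k·t) = 2.810 × e^(−0.05870 × 7.66)
  = 2.810 × 0.6379 = 1.792 mg/L
(1.792 mg/L = 1.792 mcg/mL)

1.79 mcg/mL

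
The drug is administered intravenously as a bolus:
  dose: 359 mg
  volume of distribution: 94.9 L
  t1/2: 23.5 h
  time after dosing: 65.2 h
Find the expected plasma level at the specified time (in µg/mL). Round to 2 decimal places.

C₀ = Dose / Vd = 359.0 / 94.9 = 3.783 mg/L
k = ln2 / t½ = 0.693147 / 23.5 = 0.02950 h⁻¹
C = C₀ · e^(−k·t) = 3.783 × e^(−0.02950 × 65.2)
  = 3.783 × 0.1461 = 0.5527 mg/L
(0.5527 mg/L = 0.5527 µg/mL)

0.55 µg/mL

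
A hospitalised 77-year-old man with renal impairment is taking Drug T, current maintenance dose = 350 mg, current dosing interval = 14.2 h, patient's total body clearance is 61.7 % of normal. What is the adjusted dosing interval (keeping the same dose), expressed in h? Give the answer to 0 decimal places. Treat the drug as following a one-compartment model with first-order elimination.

23 h

To keep the same average steady-state level, dosing rate must scale with clearance.
CL ratio = 61.7 / 100 = 0.6170
New interval (same dose) = 14.2 / 0.6170 = 23.01 h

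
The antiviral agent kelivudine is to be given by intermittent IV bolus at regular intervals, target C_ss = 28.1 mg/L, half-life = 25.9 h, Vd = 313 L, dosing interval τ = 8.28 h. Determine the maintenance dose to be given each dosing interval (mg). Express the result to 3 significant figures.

k = ln2 / t½ = 0.693147 / 25.9 = 0.02676 h⁻¹
CL = k × Vd = 0.02676 × 313 = 8.376 L/h
At steady state, Dose/τ = Css × CL.
Dose = Css × CL × τ = 28.1 × 8.376 × 8.28 = 1949 mg

1950 mg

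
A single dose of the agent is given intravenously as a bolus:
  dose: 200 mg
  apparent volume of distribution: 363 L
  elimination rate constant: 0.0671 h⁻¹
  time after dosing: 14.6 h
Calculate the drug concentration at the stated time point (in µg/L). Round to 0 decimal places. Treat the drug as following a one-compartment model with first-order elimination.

207 µg/L

C₀ = Dose / Vd = 200.0 / 363 = 0.5510 mg/L
C = C₀ · e^(−k·t) = 0.5510 × e^(−0.06710 × 14.6)
  = 0.5510 × 0.3754 = 0.2068 mg/L
Convert: 0.2068 mg/L × 1000 = 206.8 µg/L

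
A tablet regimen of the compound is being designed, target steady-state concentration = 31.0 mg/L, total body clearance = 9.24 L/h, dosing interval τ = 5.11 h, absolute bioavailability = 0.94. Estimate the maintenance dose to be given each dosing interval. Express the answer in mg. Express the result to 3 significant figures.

At steady state, F × (Dose/τ) = Css × CL.
Dose = Css × CL × τ / F = 31.0 × 9.240 × 5.11 / 0.94 = 1557 mg

1560 mg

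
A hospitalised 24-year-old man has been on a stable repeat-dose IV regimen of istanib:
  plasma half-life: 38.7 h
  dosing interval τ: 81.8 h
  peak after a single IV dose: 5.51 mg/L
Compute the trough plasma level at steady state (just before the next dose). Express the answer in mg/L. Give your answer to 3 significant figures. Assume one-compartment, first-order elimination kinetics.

k = ln2 / t½ = 0.693147 / 38.7 = 0.01791 h⁻¹
e^(−kτ) = e^(−0.01791 × 81.8) = 0.2311
Accumulation ratio R = 1 / (1 − e^(−kτ)) = 1 / (1 − 0.2311) = 1.301
Steady-state trough = C₀ × R × e^(−kτ) = 5.51 × 1.301 × 0.2311 = 1.657 mg/L

1.66 mg/L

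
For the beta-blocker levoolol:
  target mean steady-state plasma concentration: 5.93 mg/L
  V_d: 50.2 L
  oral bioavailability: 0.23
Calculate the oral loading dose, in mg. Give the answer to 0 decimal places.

LD = Css × Vd / F = 5.93 × 50.2 / 0.23 = 1294 mg

1294 mg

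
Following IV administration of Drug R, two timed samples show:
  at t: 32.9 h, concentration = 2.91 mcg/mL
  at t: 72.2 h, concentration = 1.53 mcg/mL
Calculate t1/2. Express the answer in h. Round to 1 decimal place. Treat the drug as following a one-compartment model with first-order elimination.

42.4 h

k = ln(C₁/C₂) / (t₂ − t₁) = ln(2.91/1.53) / (72.2 − 32.9)
  = 0.6429 / 39.30 = 0.01636 h⁻¹
t½ = ln2 / k = 0.693147 / 0.01636 = 42.37 h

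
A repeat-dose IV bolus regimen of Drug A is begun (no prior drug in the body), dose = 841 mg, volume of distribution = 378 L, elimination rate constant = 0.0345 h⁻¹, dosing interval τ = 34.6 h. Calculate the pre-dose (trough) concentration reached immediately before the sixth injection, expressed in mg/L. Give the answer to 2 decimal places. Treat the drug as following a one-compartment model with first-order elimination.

C₀ per dose = Dose / Vd = 841 / 378 = 2.225 mg/L
Fraction remaining after one interval: r = e^(−kτ) = e^(−0.03450 × 34.6) = 0.3031
Before dose 6, 5 doses have been given (aged 1τ, 2τ, 3τ, 4τ, 5τ).
C_trough = C₀ × (r + r² + … + r^5) = C₀ × r(1−r^5)/(1−r)
        = 2.225 × 0.3031 × (1 − 0.002558) / (1 − 0.3031) = 0.9652 mg/L

0.97 mg/L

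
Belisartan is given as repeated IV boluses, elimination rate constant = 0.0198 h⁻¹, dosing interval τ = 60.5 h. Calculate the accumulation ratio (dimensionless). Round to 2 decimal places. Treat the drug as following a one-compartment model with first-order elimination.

1.43

e^(−kτ) = e^(−0.01980 × 60.5) = 0.3018
Accumulation ratio R = 1 / (1 − e^(−kτ)) = 1 / (1 − 0.3018) = 1.432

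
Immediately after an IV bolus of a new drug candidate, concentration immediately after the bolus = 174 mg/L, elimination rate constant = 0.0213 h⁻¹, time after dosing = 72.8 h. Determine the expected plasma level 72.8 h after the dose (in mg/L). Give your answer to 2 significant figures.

37 mg/L

C = C₀ · e^(−k·t) = 174.0 × e^(−0.02130 × 72.8)
  = 174.0 × 0.2121 = 36.91 mg/L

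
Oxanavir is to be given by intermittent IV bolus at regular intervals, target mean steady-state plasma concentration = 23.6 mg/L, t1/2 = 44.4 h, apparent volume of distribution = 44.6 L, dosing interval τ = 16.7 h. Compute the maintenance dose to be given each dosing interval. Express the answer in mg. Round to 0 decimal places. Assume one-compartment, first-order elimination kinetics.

274 mg

k = ln2 / t½ = 0.693147 / 44.4 = 0.01561 h⁻¹
CL = k × Vd = 0.01561 × 44.6 = 0.6962 L/h
At steady state, Dose/τ = Css × CL.
Dose = Css × CL × τ = 23.6 × 0.6962 × 16.7 = 274.4 mg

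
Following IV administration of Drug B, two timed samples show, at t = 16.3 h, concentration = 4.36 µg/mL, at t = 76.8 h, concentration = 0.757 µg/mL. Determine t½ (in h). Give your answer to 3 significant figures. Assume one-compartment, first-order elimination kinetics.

24.0 h

k = ln(C₁/C₂) / (t₂ − t₁) = ln(4.36/0.757) / (76.8 − 16.3)
  = 1.751 / 60.50 = 0.02894 h⁻¹
t½ = ln2 / k = 0.693147 / 0.02894 = 23.95 h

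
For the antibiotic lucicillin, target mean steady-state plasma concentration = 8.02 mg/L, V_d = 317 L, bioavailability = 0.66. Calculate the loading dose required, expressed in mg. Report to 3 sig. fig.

3850 mg

LD = Css × Vd / F = 8.02 × 317 / 0.66 = 3852 mg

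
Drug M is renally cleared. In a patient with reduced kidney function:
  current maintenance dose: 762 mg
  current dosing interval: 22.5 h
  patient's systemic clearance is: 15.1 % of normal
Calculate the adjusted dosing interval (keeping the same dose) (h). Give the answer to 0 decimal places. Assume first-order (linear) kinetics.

To keep the same average steady-state level, dosing rate must scale with clearance.
CL ratio = 15.1 / 100 = 0.1510
New interval (same dose) = 22.5 / 0.1510 = 149.0 h

149 h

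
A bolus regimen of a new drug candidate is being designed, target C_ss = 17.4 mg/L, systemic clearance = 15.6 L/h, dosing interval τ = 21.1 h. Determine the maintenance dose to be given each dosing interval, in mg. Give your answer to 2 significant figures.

At steady state, Dose/τ = Css × CL.
Dose = Css × CL × τ = 17.4 × 15.60 × 21.1 = 5727 mg

5700 mg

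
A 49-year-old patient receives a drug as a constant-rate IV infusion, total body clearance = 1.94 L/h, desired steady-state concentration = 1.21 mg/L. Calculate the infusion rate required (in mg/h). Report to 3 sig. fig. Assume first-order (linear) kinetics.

At steady state, infusion rate R₀ = Css × CL = 1.21 × 1.940 = 2.347 mg/h

2.35 mg/h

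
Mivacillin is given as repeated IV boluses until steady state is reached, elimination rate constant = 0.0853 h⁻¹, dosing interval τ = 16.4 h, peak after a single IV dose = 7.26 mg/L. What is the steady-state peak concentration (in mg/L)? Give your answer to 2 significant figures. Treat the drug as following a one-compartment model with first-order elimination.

9.6 mg/L

e^(−kτ) = e^(−0.08530 × 16.4) = 0.2469
Accumulation ratio R = 1 / (1 − e^(−kτ)) = 1 / (1 − 0.2469) = 1.328
Steady-state peak = C₀ × R = 7.26 × 1.328 = 9.641 mg/L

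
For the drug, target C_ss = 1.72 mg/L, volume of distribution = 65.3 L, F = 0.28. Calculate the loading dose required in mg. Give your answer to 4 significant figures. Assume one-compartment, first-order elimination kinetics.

LD = Css × Vd / F = 1.72 × 65.3 / 0.28 = 401.1 mg

401.1 mg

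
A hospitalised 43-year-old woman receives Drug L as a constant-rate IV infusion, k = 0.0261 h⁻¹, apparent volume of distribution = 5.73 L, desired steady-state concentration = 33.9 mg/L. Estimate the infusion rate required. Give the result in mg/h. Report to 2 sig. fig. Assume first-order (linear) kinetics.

5.1 mg/h

CL = k × Vd = 0.02610 × 5.73 = 0.1496 L/h
At steady state, infusion rate R₀ = Css × CL = 33.9 × 0.1496 = 5.071 mg/h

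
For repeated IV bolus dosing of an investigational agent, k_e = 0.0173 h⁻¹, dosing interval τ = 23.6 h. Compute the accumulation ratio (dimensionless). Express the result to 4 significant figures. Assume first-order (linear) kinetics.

e^(−kτ) = e^(−0.01730 × 23.6) = 0.6648
Accumulation ratio R = 1 / (1 − e^(−kτ)) = 1 / (1 − 0.6648) = 2.983

2.983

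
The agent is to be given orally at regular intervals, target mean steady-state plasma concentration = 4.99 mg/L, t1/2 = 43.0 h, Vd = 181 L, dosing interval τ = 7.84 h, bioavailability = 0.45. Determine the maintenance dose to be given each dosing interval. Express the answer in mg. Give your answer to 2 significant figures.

250 mg

k = ln2 / t½ = 0.693147 / 43.0 = 0.01612 h⁻¹
CL = k × Vd = 0.01612 × 181 = 2.918 L/h
At steady state, F × (Dose/τ) = Css × CL.
Dose = Css × CL × τ / F = 4.99 × 2.918 × 7.84 / 0.45 = 253.7 mg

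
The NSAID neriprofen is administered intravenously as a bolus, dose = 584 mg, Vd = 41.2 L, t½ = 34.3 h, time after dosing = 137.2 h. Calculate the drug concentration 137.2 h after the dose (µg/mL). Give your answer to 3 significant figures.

0.886 µg/mL

C₀ = Dose / Vd = 584.0 / 41.2 = 14.17 mg/L
k = ln2 / t½ = 0.693147 / 34.3 = 0.02021 h⁻¹
t / t½ = 137.2 / 34.3 = 4 half-lives
C = C₀ × (1/2)^4 = 14.17 × 0.06250 = 0.8856 mg/L
(0.8856 mg/L = 0.8856 µg/mL)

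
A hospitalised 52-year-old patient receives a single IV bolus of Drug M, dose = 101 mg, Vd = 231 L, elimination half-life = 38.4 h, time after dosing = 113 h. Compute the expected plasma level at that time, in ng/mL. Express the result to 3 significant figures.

56.9 ng/mL

C₀ = Dose / Vd = 101.0 / 231 = 0.4372 mg/L
k = ln2 / t½ = 0.693147 / 38.4 = 0.01805 h⁻¹
C = C₀ · e^(−k·t) = 0.4372 × e^(−0.01805 × 113)
  = 0.4372 × 0.1301 = 0.05688 mg/L
Convert: 0.05688 mg/L × 1000 = 56.88 ng/mL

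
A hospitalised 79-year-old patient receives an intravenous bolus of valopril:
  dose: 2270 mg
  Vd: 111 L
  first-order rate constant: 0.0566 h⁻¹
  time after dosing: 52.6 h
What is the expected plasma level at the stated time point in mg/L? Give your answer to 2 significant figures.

C₀ = Dose / Vd = 2270 / 111 = 20.45 mg/L
C = C₀ · e^(−k·t) = 20.45 × e^(−0.05660 × 52.6)
  = 20.45 × 0.05094 = 1.042 mg/L

1.0 mg/L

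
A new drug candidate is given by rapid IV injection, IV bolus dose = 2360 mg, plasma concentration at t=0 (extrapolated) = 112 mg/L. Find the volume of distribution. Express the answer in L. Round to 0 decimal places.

21 L

Vd = Dose / C₀ = 2360 / 112 = 21.07 L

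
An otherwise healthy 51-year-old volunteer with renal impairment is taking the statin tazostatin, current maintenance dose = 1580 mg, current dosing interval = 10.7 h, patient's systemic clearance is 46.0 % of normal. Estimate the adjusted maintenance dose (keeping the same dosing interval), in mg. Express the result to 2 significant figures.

To keep the same average steady-state level, dosing rate must scale with clearance.
CL ratio = 46.0 / 100 = 0.4600
New dose (same interval) = 1580 × 0.4600 = 726.8 mg

730 mg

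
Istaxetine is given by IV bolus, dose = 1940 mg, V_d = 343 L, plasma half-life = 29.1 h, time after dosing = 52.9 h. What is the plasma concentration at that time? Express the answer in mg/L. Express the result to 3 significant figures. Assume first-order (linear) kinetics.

C₀ = Dose / Vd = 1940 / 343 = 5.656 mg/L
k = ln2 / t½ = 0.693147 / 29.1 = 0.02382 h⁻¹
C = C₀ · e^(−k·t) = 5.656 × e^(−0.02382 × 52.9)
  = 5.656 × 0.2836 = 1.604 mg/L

1.60 mg/L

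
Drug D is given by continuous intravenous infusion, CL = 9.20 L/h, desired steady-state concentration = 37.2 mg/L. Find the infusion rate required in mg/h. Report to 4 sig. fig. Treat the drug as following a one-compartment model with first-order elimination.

342.2 mg/h

At steady state, infusion rate R₀ = Css × CL = 37.2 × 9.200 = 342.2 mg/h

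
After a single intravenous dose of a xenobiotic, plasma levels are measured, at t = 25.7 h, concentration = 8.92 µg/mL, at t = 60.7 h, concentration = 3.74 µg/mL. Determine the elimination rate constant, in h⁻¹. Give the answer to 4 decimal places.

0.0248 h⁻¹

k = ln(C₁/C₂) / (t₂ − t₁) = ln(8.92/3.74) / (60.7 − 25.7)
  = 0.8692 / 35.00 = 0.02483 h⁻¹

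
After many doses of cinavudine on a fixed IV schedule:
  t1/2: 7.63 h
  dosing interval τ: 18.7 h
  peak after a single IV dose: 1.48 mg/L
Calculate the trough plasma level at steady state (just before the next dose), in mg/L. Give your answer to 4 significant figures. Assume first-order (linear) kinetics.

k = ln2 / t½ = 0.693147 / 7.63 = 0.09084 h⁻¹
e^(−kτ) = e^(−0.09084 × 18.7) = 0.1829
Accumulation ratio R = 1 / (1 − e^(−kτ)) = 1 / (1 − 0.1829) = 1.224
Steady-state trough = C₀ × R × e^(−kτ) = 1.48 × 1.224 × 0.1829 = 0.3313 mg/L

0.3313 mg/L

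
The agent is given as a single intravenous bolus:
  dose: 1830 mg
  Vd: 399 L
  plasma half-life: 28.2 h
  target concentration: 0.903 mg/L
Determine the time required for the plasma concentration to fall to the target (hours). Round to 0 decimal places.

C₀ = Dose / Vd = 1830 / 399 = 4.586 mg/L
k = ln2 / t½ = 0.693147 / 28.2 = 0.02458 h⁻¹
t = ln(C₀ / C) / k = ln(4.586 / 0.903) / 0.02458
  = ln(5.079) / 0.02458 = 1.625 / 0.02458 = 66.11 h

66 h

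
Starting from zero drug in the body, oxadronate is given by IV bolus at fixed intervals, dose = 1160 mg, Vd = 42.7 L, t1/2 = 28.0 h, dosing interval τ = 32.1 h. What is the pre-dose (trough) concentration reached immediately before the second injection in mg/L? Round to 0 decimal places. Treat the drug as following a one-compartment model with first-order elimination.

C₀ per dose = Dose / Vd = 1160 / 42.7 = 27.17 mg/L
k = ln2 / t½ = 0.693147 / 28.0 = 0.02476 h⁻¹
Fraction remaining after one interval: r = e^(−kτ) = e^(−0.02476 × 32.1) = 0.4517
Before dose 2, 1 dose has been given (aged 1τ).
C_trough = C₀ × r = 27.17 × 0.4517 = 12.27 mg/L

12 mg/L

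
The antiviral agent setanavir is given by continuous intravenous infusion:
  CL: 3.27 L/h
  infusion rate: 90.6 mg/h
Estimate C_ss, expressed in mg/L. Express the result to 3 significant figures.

27.7 mg/L

At steady state Css = R₀ / CL = 90.6 / 3.270 = 27.71 mg/L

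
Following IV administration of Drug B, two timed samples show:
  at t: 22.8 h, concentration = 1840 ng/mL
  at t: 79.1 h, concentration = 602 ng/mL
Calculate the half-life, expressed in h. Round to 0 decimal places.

k = ln(C₁/C₂) / (t₂ − t₁) = ln(1840/602) / (79.1 − 22.8)
  = 1.117 / 56.30 = 0.01984 h⁻¹
t½ = ln2 / k = 0.693147 / 0.01984 = 34.94 h

35 h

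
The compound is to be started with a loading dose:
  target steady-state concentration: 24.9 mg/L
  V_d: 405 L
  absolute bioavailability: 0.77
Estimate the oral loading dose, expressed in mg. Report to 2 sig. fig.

13000 mg

LD = Css × Vd / F = 24.9 × 405 / 0.77 = 13100 mg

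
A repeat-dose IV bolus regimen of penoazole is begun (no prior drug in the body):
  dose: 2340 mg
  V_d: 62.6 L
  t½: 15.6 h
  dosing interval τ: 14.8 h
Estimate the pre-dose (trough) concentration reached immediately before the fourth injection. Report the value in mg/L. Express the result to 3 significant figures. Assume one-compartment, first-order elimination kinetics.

34.6 mg/L

C₀ per dose = Dose / Vd = 2340 / 62.6 = 37.38 mg/L
k = ln2 / t½ = 0.693147 / 15.6 = 0.04443 h⁻¹
Fraction remaining after one interval: r = e^(−kτ) = e^(−0.04443 × 14.8) = 0.5181
Before dose 4, 3 doses have been given (aged 1τ, 2τ, 3τ).
C_trough = C₀ × (r + r² + … + r^3) = C₀ × r(1−r^3)/(1−r)
        = 37.38 × 0.5181 × (1 − 0.1391) / (1 − 0.5181) = 34.60 mg/L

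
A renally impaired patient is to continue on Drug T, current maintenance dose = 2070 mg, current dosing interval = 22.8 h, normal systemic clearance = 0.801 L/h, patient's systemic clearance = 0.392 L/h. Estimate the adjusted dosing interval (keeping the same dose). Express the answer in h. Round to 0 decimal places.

To keep the same average steady-state level, dosing rate must scale with clearance.
CL ratio = 0.392 / 0.801 = 0.4894
New interval (same dose) = 22.8 / 0.4894 = 46.59 h

47 h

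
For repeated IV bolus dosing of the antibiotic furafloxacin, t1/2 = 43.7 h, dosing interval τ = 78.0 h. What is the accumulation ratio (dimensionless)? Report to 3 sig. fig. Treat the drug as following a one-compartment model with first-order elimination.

k = ln2 / t½ = 0.693147 / 43.7 = 0.01586 h⁻¹
e^(−kτ) = e^(−0.01586 × 78.0) = 0.2902
Accumulation ratio R = 1 / (1 − e^(−kτ)) = 1 / (1 − 0.2902) = 1.409

1.41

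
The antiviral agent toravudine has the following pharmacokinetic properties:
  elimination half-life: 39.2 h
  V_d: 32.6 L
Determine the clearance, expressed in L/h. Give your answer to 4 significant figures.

k = ln2 / t½ = 0.693147 / 39.2 = 0.01768 h⁻¹
CL = k × Vd = 0.01768 × 32.6 = 0.5764 L/h

0.5764 L/h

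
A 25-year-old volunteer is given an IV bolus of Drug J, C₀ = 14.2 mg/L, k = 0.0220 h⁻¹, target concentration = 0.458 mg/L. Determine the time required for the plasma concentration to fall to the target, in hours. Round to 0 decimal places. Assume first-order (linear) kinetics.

t = ln(C₀ / C) / k = ln(14.20 / 0.458) / 0.02200
  = ln(31.00) / 0.02200 = 3.434 / 0.02200 = 156.1 h

156 h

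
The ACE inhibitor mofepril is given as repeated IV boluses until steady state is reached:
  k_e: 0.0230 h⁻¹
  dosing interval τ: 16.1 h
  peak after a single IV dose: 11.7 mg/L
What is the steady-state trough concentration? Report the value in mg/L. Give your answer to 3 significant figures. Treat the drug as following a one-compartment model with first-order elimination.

e^(−kτ) = e^(−0.02300 × 16.1) = 0.6905
Accumulation ratio R = 1 / (1 − e^(−kτ)) = 1 / (1 − 0.6905) = 3.231
Steady-state trough = C₀ × R × e^(−kτ) = 11.7 × 3.231 × 0.6905 = 26.10 mg/L

26.1 mg/L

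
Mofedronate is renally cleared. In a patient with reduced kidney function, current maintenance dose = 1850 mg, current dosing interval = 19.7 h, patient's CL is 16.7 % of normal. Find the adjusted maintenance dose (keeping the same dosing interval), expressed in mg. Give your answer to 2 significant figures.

310 mg

To keep the same average steady-state level, dosing rate must scale with clearance.
CL ratio = 16.7 / 100 = 0.1670
New dose (same interval) = 1850 × 0.1670 = 309.0 mg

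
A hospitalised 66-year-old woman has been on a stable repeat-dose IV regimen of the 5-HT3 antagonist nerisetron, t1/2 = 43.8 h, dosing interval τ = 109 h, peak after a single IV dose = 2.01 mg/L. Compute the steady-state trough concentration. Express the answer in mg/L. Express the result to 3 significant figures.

0.436 mg/L

k = ln2 / t½ = 0.693147 / 43.8 = 0.01583 h⁻¹
e^(−kτ) = e^(−0.01583 × 109) = 0.1781
Accumulation ratio R = 1 / (1 − e^(−kτ)) = 1 / (1 − 0.1781) = 1.217
Steady-state trough = C₀ × R × e^(−kτ) = 2.01 × 1.217 × 0.1781 = 0.4357 mg/L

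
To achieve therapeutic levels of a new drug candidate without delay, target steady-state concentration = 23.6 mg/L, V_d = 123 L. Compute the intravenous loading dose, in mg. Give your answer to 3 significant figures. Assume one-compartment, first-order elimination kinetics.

2900 mg

LD = Css × Vd = 23.6 × 123 = 2903 mg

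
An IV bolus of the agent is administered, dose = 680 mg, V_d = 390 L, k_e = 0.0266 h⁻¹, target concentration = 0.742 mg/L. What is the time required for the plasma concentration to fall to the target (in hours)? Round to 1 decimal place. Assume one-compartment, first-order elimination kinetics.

32.1 h

C₀ = Dose / Vd = 680.0 / 390 = 1.744 mg/L
t = ln(C₀ / C) / k = ln(1.744 / 0.742) / 0.02660
  = ln(2.350) / 0.02660 = 0.8544 / 0.02660 = 32.12 h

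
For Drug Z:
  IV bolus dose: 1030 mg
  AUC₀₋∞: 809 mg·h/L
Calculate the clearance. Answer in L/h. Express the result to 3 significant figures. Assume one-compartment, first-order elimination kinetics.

1.27 L/h

CL = Dose / AUC = 1030 / 809 = 1.273 L/h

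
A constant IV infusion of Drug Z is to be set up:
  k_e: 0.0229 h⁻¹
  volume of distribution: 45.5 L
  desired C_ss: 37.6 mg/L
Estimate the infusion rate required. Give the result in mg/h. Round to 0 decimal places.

CL = k × Vd = 0.02290 × 45.5 = 1.042 L/h
At steady state, infusion rate R₀ = Css × CL = 37.6 × 1.042 = 39.18 mg/h

39 mg/h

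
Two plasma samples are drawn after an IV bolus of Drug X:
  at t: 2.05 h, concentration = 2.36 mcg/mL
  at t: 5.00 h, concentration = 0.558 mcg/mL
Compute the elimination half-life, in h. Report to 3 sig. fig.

k = ln(C₁/C₂) / (t₂ − t₁) = ln(2.36/0.558) / (5.00 − 2.05)
  = 1.442 / 2.950 = 0.4888 h⁻¹
t½ = ln2 / k = 0.693147 / 0.4888 = 1.418 h

1.42 h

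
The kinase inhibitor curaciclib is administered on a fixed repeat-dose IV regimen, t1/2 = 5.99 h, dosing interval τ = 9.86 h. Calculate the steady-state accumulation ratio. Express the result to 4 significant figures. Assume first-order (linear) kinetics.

1.470

k = ln2 / t½ = 0.693147 / 5.99 = 0.1157 h⁻¹
e^(−kτ) = e^(−0.1157 × 9.86) = 0.3196
Accumulation ratio R = 1 / (1 − e^(−kτ)) = 1 / (1 − 0.3196) = 1.470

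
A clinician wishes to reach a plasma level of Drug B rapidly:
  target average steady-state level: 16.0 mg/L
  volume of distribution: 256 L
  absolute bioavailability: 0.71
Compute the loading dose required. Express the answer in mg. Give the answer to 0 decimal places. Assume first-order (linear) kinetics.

5769 mg

LD = Css × Vd / F = 16.0 × 256 / 0.71 = 5769 mg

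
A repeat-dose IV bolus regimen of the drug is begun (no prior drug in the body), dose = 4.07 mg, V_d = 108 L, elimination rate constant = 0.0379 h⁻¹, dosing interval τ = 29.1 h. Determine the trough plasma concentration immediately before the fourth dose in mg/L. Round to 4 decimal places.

C₀ per dose = Dose / Vd = 4.07 / 108 = 0.03769 mg/L
Fraction remaining after one interval: r = e^(−kτ) = e^(−0.03790 × 29.1) = 0.3319
Before dose 4, 3 doses have been given (aged 1τ, 2τ, 3τ).
C_trough = C₀ × (r + r² + … + r^3) = C₀ × r(1−r^3)/(1−r)
        = 0.03769 × 0.3319 × (1 − 0.03656) / (1 − 0.3319) = 0.01804 mg/L

0.0180 mg/L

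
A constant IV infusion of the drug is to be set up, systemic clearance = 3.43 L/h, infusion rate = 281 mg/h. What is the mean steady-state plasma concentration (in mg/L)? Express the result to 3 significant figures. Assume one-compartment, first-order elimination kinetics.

At steady state Css = R₀ / CL = 281 / 3.430 = 81.92 mg/L

81.9 mg/L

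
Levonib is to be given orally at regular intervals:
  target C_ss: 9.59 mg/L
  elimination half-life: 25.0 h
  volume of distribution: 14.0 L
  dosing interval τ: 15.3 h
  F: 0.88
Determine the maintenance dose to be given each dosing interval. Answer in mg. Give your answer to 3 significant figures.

k = ln2 / t½ = 0.693147 / 25.0 = 0.02773 h⁻¹
CL = k × Vd = 0.02773 × 14.0 = 0.3882 L/h
At steady state, F × (Dose/τ) = Css × CL.
Dose = Css × CL × τ / F = 9.59 × 0.3882 × 15.3 / 0.88 = 64.73 mg

64.7 mg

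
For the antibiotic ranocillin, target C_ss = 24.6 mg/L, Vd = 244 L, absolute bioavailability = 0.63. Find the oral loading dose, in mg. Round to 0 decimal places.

LD = Css × Vd / F = 24.6 × 244 / 0.63 = 9528 mg

9528 mg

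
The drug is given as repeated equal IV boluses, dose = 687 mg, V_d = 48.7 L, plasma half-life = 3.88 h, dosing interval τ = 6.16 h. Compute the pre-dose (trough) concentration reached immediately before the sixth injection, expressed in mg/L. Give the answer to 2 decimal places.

C₀ per dose = Dose / Vd = 687 / 48.7 = 14.11 mg/L
k = ln2 / t½ = 0.693147 / 3.88 = 0.1786 h⁻¹
Fraction remaining after one interval: r = e^(−kτ) = e^(−0.1786 × 6.16) = 0.3328
Before dose 6, 5 doses have been given (aged 1τ, 2τ, 3τ, 4τ, 5τ).
C_trough = C₀ × (r + r² + … + r^5) = C₀ × r(1−r^5)/(1−r)
        = 14.11 × 0.3328 × (1 − 0.004082) / (1 − 0.3328) = 7.009 mg/L

7.01 mg/L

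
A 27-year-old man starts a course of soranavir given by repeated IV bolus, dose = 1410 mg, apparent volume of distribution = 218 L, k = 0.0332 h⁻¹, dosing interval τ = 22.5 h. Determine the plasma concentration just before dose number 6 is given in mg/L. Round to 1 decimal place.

5.7 mg/L

C₀ per dose = Dose / Vd = 1410 / 218 = 6.468 mg/L
Fraction remaining after one interval: r = e^(−kτ) = e^(−0.03320 × 22.5) = 0.4738
Before dose 6, 5 doses have been given (aged 1τ, 2τ, 3τ, 4τ, 5τ).
C_trough = C₀ × (r + r² + … + r^5) = C₀ × r(1−r^5)/(1−r)
        = 6.468 × 0.4738 × (1 − 0.02388) / (1 − 0.4738) = 5.685 mg/L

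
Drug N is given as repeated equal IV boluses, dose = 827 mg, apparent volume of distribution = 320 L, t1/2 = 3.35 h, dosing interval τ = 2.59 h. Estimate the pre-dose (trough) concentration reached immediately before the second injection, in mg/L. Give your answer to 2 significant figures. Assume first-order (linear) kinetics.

1.5 mg/L

C₀ per dose = Dose / Vd = 827 / 320 = 2.584 mg/L
k = ln2 / t½ = 0.693147 / 3.35 = 0.2069 h⁻¹
Fraction remaining after one interval: r = e^(−kτ) = e^(−0.2069 × 2.59) = 0.5852
Before dose 2, 1 dose has been given (aged 1τ).
C_trough = C₀ × r = 2.584 × 0.5852 = 1.512 mg/L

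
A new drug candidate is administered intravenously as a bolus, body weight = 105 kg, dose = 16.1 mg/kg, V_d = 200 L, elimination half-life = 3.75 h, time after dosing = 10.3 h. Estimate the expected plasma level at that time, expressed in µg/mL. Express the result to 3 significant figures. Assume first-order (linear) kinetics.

Total dose = 16.1 × 105 = 1691 mg
C₀ = Dose / Vd = 1691 / 200 = 8.455 mg/L
k = ln2 / t½ = 0.693147 / 3.75 = 0.1848 h⁻¹
C = C₀ · e^(−k·t) = 8.455 × e^(−0.1848 × 10.3)
  = 8.455 × 0.1491 = 1.261 mg/L
(1.261 mg/L = 1.261 µg/mL)

1.26 µg/mL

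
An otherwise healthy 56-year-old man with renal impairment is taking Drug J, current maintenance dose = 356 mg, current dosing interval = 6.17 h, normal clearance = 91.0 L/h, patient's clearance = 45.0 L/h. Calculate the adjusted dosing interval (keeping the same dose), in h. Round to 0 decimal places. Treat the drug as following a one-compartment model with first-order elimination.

To keep the same average steady-state level, dosing rate must scale with clearance.
CL ratio = 45.0 / 91.0 = 0.4945
New interval (same dose) = 6.17 / 0.4945 = 12.48 h

12 h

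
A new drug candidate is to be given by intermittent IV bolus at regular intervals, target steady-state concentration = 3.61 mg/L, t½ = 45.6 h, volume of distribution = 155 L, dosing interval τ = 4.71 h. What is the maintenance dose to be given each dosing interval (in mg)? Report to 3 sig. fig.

k = ln2 / t½ = 0.693147 / 45.6 = 0.01520 h⁻¹
CL = k × Vd = 0.01520 × 155 = 2.356 L/h
At steady state, Dose/τ = Css × CL.
Dose = Css × CL × τ = 3.61 × 2.356 × 4.71 = 40.06 mg

40.1 mg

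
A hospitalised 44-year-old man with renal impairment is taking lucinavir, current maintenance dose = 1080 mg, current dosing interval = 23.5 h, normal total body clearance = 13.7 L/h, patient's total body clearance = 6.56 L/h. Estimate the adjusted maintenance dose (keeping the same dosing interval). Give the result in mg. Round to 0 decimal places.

To keep the same average steady-state level, dosing rate must scale with clearance.
CL ratio = 6.56 / 13.7 = 0.4788
New dose (same interval) = 1080 × 0.4788 = 517.1 mg

517 mg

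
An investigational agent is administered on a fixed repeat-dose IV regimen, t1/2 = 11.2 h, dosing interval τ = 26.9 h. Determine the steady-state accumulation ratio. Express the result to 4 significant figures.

k = ln2 / t½ = 0.693147 / 11.2 = 0.06189 h⁻¹
e^(−kτ) = e^(−0.06189 × 26.9) = 0.1892
Accumulation ratio R = 1 / (1 − e^(−kτ)) = 1 / (1 − 0.1892) = 1.233

1.233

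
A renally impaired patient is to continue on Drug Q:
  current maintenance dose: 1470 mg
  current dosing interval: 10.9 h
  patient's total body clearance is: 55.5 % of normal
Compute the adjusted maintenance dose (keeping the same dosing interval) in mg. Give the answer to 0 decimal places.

816 mg

To keep the same average steady-state level, dosing rate must scale with clearance.
CL ratio = 55.5 / 100 = 0.5550
New dose (same interval) = 1470 × 0.5550 = 815.9 mg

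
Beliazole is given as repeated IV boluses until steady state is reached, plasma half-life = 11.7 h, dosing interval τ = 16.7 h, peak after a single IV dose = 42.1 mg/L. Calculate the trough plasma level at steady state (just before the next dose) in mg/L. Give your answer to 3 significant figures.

k = ln2 / t½ = 0.693147 / 11.7 = 0.05924 h⁻¹
e^(−kτ) = e^(−0.05924 × 16.7) = 0.3718
Accumulation ratio R = 1 / (1 − e^(−kτ)) = 1 / (1 − 0.3718) = 1.592
Steady-state trough = C₀ × R × e^(−kτ) = 42.1 × 1.592 × 0.3718 = 24.92 mg/L

24.9 mg/L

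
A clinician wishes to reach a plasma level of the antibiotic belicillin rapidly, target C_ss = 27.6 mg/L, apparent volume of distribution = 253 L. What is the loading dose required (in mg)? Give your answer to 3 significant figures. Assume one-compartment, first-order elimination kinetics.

LD = Css × Vd = 27.6 × 253 = 6983 mg

6980 mg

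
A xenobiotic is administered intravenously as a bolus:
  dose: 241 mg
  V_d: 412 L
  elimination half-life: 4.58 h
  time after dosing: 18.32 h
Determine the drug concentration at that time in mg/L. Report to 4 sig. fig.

C₀ = Dose / Vd = 241.0 / 412 = 0.5850 mg/L
k = ln2 / t½ = 0.693147 / 4.58 = 0.1513 h⁻¹
t / t½ = 18.32 / 4.58 = 4 half-lives
C = C₀ × (1/2)^4 = 0.5850 × 0.06250 = 0.03656 mg/L

0.03656 mg/L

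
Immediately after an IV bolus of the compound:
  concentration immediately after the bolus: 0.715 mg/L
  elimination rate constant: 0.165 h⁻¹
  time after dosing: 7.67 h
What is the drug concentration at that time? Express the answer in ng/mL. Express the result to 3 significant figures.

202 ng/mL

C = C₀ · e^(−k·t) = 0.7150 × e^(−0.1650 × 7.67)
  = 0.7150 × 0.2821 = 0.2017 mg/L
Convert: 0.2017 mg/L × 1000 = 201.7 ng/mL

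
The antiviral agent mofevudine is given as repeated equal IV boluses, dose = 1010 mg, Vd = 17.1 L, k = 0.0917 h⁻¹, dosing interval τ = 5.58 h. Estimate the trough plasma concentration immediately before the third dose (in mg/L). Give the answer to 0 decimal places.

C₀ per dose = Dose / Vd = 1010 / 17.1 = 59.06 mg/L
Fraction remaining after one interval: r = e^(−kτ) = e^(−0.09170 × 5.58) = 0.5995
Before dose 3, 2 doses have been given (aged 1τ, 2τ).
C_trough = C₀ × (r + r²) = 59.06 × (0.5995 + 0.3594) = 56.63 mg/L

57 mg/L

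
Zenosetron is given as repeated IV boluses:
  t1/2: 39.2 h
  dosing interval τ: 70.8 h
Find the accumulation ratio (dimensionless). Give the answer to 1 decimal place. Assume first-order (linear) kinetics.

1.4

k = ln2 / t½ = 0.693147 / 39.2 = 0.01768 h⁻¹
e^(−kτ) = e^(−0.01768 × 70.8) = 0.2860
Accumulation ratio R = 1 / (1 − e^(−kτ)) = 1 / (1 − 0.2860) = 1.401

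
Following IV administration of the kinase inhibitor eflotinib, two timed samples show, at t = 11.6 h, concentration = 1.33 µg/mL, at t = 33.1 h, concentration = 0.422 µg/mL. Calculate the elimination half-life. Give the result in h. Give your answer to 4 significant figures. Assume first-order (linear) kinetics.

12.98 h

k = ln(C₁/C₂) / (t₂ − t₁) = ln(1.33/0.422) / (33.1 − 11.6)
  = 1.148 / 21.50 = 0.05340 h⁻¹
t½ = ln2 / k = 0.693147 / 0.05340 = 12.98 h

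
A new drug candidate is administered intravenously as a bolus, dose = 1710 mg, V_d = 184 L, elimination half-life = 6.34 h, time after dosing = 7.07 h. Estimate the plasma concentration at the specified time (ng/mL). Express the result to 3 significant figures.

4290 ng/mL

C₀ = Dose / Vd = 1710 / 184 = 9.293 mg/L
k = ln2 / t½ = 0.693147 / 6.34 = 0.1093 h⁻¹
C = C₀ · e^(−k·t) = 9.293 × e^(−0.1093 × 7.07)
  = 9.293 × 0.4617 = 4.291 mg/L
Convert: 4.291 mg/L × 1000 = 4291 ng/mL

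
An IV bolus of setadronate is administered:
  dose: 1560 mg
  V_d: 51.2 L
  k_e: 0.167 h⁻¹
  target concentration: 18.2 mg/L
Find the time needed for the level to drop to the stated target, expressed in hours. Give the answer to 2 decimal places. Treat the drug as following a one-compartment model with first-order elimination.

3.09 h

C₀ = Dose / Vd = 1560 / 51.2 = 30.47 mg/L
t = ln(C₀ / C) / k = ln(30.47 / 18.2) / 0.1670
  = ln(1.674) / 0.1670 = 0.5152 / 0.1670 = 3.085 h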